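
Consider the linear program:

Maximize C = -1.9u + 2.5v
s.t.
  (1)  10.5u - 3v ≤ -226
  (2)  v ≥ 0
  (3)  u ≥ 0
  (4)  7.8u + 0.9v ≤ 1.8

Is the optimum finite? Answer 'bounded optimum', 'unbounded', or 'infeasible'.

infeasible

The boundaries 10.5u - 3v = -226 and v = 0 meet at (-452/21, 0), but that point violates u ≥ 0. Every candidate vertex is excluded by some other constraint, so the feasible region is empty.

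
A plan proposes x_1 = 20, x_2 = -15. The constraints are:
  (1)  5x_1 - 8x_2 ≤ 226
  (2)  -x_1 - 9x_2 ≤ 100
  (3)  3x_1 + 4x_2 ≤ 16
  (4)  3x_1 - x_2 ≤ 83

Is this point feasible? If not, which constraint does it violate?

Constraint (2): -x_1 - 9x_2 = 115, which is not ≤ 100. All other constraints are satisfied.

not feasible — violates (2)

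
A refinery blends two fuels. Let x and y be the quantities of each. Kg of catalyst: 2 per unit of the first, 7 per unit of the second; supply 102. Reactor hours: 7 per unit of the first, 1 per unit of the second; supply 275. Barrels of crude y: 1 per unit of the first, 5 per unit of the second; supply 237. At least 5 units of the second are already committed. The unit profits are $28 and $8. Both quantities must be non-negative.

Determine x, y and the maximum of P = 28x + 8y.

x = 67/2, y = 5, maximum P = 978

Extreme points and P = 28x + 8y:
  (0, 102/7) → P = 816/7
  (0, 5) → P = 40
  (67/2, 5) → P = 978

The optimum lies where 2x + 7y = 102 and y = 5.
Solving simultaneously gives x = 67/2, y = 5.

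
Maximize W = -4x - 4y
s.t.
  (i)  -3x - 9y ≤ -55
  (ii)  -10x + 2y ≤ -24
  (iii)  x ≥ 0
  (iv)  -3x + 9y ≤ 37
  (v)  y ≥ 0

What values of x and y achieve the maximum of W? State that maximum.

x = 163/48, y = 239/48, maximum W = -67/2

Vertices and W = -4x - 4y:
  (163/48, 239/48) → W = -67/2
  (55/3, 0) → W = -220/3
  (145/42, 221/42) → W = -244/7
The feasible region is unbounded (it extends along (3, 1), (1, 0)), but W strictly decreases along every unbounded feasible direction, so there is no improving ray and the maximum is attained at a vertex.

The binding constraints are -3x - 9y = -55 and -10x + 2y = -24.
Solving simultaneously gives x = 163/48, y = 239/48.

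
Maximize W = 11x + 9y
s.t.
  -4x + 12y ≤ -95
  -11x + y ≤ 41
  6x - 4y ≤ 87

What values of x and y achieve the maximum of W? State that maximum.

x = 83/7, y = -111/28, maximum W = 379/4

Extreme points and W = 11x + 9y:
  (-587/128, -1209/128) → W = -8669/64
  (83/7, -111/28) → W = 379/4
  (-251/38, -1203/38) → W = -6794/19

The binding constraints are -4x + 12y = -95 and 6x - 4y = 87.
Solving simultaneously gives x = 83/7, y = -111/28.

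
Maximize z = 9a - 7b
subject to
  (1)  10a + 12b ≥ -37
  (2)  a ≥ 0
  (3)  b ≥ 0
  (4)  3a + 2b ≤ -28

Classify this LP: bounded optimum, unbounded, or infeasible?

The boundaries 10a + 12b = -37 and 3a + 2b = -28 meet at (-131/8, 169/16), but that point violates a ≥ 0. Every candidate vertex is excluded by some other constraint, so the feasible region is empty.

infeasible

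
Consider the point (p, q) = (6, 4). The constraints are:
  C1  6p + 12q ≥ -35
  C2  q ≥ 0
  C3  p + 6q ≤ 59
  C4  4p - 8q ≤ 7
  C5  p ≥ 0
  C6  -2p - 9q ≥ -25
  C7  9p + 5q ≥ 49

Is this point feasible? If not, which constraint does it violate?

Constraint C6: -2p - 9q = -48, which is not ≥ -25. All other constraints are satisfied.

not feasible — violates C6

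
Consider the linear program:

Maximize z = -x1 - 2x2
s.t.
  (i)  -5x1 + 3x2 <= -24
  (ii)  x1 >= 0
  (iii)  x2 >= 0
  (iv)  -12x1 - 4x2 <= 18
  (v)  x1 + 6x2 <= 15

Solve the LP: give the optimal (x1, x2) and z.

Feasible corners and z = -x1 - 2x2:
  (24/5, 0) → z = -24/5
  (63/11, 17/11) → z = -97/11
  (15, 0) → z = -15

x1 = 24/5, x2 = 0, maximum z = -24/5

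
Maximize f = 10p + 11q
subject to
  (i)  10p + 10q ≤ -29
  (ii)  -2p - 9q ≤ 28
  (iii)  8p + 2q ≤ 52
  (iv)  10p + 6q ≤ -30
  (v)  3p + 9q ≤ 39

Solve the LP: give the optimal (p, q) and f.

Corner points and f = 10p + 11q:
  (-63/20, 1/4) → f = -115/4
  (-217/20, 159/20) → f = -421/20
  (-17/13, -110/39) → f = -1720/39
The feasible region is unbounded (it extends along (-9, 2), (-3, 1)), but f strictly decreases along every unbounded feasible direction, so there is no improving ray and the maximum is attained at a vertex.

At the optimal vertex, 10p + 10q = -29 and 3p + 9q = 39.
Solving simultaneously gives p = -217/20, q = 159/20.

p = -217/20, q = 159/20, maximum f = -421/20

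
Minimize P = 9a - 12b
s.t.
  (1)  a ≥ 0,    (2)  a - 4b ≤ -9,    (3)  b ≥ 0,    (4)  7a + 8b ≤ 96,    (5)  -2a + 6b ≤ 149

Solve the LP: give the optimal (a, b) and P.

a = 0, b = 12, minimum P = -144

The binding constraints are a = 0 and 7a + 8b = 96.
Solving simultaneously gives a = 0, b = 12.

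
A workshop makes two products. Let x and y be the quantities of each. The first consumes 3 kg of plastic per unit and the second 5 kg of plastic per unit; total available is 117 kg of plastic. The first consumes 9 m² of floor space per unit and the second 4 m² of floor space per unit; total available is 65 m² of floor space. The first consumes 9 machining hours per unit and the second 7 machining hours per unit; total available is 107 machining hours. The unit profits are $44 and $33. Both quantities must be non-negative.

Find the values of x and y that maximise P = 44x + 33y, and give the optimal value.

Feasible corners and P = 44x + 33y:
  (0, 0) → P = 0
  (0, 107/7) → P = 3531/7
  (65/9, 0) → P = 2860/9
  (1, 14) → P = 506

The binding constraints are 9x + 4y = 65 and 9x + 7y = 107.
Solving simultaneously gives x = 1, y = 14.

x = 1, y = 14, maximum P = 506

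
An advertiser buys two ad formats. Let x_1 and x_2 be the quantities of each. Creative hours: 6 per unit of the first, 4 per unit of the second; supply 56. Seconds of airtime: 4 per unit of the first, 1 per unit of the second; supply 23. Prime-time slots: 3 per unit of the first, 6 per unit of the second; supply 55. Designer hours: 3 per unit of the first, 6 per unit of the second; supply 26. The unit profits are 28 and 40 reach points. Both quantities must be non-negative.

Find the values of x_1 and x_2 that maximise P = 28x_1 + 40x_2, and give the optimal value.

Feasible corners and P = 28x_1 + 40x_2:
  (0, 0) → P = 0
  (0, 13/3) → P = 520/3
  (23/4, 0) → P = 161
  (16/3, 5/3) → P = 216

The optimum lies where 4x_1 + x_2 = 23 and 3x_1 + 6x_2 = 26.
Solving simultaneously gives x_1 = 16/3, x_2 = 5/3.

x_1 = 16/3, x_2 = 5/3, maximum P = 216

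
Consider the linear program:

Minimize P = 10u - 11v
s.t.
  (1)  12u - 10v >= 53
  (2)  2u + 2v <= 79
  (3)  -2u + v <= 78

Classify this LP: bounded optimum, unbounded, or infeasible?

Vertices and P = 10u - 11v:
  (224/11, 421/22) → P = -151/22
  (-833/8, -521/4) → P = 783/2
The feasible region has finitely many vertices and no improving ray; the minimum is -151/22 at (224/11, 421/22).

bounded optimum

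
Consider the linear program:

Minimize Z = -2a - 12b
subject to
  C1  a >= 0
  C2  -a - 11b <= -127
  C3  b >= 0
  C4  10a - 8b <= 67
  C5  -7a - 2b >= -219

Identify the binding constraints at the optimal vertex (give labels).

C1 and C5

Extreme points and Z = -2a - 12b:
  (0, 127/11) → Z = -1524/11
  (0, 219/2) → Z = -1314
  (1753/118, 1203/118) → Z = -8971/59
  (943/38, 1721/76) → Z = -6106/19

The minimum is at (0, 219/2). Substituting into each constraint, equality holds for C1 and C5; the remaining constraints have slack.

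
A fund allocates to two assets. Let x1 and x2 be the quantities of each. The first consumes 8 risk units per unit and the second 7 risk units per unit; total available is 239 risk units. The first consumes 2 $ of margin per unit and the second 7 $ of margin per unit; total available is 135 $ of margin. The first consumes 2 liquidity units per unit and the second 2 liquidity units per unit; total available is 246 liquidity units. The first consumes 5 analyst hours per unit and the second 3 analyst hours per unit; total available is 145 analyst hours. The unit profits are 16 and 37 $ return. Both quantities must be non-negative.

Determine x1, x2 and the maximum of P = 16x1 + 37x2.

Corner points and P = 16x1 + 37x2:
  (0, 0) → P = 0
  (0, 135/7) → P = 4995/7
  (29, 0) → P = 464
  (52/3, 43/3) → P = 2423/3
  (298/11, 35/11) → P = 6063/11

The binding constraints are 8x1 + 7x2 = 239 and 2x1 + 7x2 = 135.
Solving simultaneously gives x1 = 52/3, x2 = 43/3.

x1 = 52/3, x2 = 43/3, maximum P = 2423/3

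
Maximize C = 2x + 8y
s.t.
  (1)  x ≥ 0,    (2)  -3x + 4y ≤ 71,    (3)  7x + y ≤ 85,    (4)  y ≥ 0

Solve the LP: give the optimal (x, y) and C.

Extreme points and C = 2x + 8y:
  (0, 71/4) → C = 142
  (0, 0) → C = 0
  (269/31, 752/31) → C = 6554/31
  (85/7, 0) → C = 170/7

At the optimal vertex, -3x + 4y = 71 and 7x + y = 85.
Solving simultaneously gives x = 269/31, y = 752/31.

x = 269/31, y = 752/31, maximum C = 6554/31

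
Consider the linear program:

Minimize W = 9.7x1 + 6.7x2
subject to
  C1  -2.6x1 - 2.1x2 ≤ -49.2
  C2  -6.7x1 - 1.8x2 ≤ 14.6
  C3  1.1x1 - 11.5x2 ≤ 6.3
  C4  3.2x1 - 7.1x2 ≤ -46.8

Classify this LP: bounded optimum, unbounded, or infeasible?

bounded optimum

Vertices and W = 9.7x1 + 6.7x2:
  (-3974/313, 36760/939) → W = 653243/4695
  (12552/1259, 13956/1259) → W = 1076298/6295
The feasible region has finitely many vertices and no improving ray; the minimum is 653243/4695 at (-3974/313, 36760/939).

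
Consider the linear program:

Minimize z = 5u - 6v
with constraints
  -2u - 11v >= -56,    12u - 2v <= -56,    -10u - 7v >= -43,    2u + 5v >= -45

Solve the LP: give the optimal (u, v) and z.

u = -775/12, v = 101/6, minimum z = -5087/12

Corner points and z = 5u - 6v:
  (-63/17, 98/17) → z = -903/17
  (-775/12, 101/6) → z = -5087/12
  (-185/32, -107/16) → z = 359/32

At the optimal vertex, -2u - 11v = -56 and 2u + 5v = -45.
Solving simultaneously gives u = -775/12, v = 101/6.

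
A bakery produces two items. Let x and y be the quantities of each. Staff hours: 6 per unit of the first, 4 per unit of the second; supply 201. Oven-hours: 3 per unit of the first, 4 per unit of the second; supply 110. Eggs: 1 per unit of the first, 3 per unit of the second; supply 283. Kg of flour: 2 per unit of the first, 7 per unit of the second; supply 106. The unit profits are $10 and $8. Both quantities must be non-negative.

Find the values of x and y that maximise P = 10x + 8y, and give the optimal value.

x = 91/3, y = 19/4, maximum P = 1024/3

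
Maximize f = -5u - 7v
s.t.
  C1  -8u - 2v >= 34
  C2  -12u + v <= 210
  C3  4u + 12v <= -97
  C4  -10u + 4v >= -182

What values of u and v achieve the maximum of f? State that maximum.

u = -511/19, v = -2142/19, maximum f = 17549/19

Corner points and f = -5u - 7v:
  (-107/44, -80/11) → f = 2775/44
  (57/13, -449/13) → f = 2858/13
  (-2617/148, -81/37) → f = 15353/148
  (-511/19, -2142/19) → f = 17549/19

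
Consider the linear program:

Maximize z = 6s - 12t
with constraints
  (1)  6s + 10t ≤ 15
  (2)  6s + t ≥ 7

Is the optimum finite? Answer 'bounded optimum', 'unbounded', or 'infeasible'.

unbounded

From the feasible point (55/54, 8/9), moving in the direction (1, -6) keeps every constraint satisfied while z increases without bound.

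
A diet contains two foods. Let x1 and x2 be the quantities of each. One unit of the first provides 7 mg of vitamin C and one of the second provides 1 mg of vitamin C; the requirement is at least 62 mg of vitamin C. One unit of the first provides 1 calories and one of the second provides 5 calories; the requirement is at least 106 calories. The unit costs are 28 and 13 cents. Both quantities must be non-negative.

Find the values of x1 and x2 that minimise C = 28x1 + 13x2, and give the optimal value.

x1 = 6, x2 = 20, minimum C = 428

The feasible region is unbounded (it extends along (0, 1), (1, 0)), but C strictly increases along every unbounded feasible direction, so there is no improving ray and the minimum is attained at a vertex.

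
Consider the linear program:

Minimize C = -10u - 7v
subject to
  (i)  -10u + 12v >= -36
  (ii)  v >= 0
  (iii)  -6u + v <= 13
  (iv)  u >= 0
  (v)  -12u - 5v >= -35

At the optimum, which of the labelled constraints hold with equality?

(iv) and (v)

Feasible corners and C = -10u - 7v:
  (0, 0) → C = 0
  (35/12, 0) → C = -175/6
  (0, 7) → C = -49

The minimum is at (0, 7). Substituting into each constraint, equality holds for (iv) and (v); the remaining constraints have slack.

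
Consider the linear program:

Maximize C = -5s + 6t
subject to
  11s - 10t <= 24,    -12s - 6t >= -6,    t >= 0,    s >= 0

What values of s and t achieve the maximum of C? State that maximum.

s = 0, t = 1, maximum C = 6

Extreme points and C = -5s + 6t:
  (1/2, 0) → C = -5/2
  (0, 1) → C = 6
  (0, 0) → C = 0

The binding constraints are -12s - 6t = -6 and s = 0.
Solving simultaneously gives s = 0, t = 1.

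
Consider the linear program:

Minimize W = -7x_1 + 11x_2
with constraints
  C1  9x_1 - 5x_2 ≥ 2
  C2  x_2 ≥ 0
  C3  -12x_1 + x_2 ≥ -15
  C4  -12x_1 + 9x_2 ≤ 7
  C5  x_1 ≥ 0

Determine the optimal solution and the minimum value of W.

Corner points and W = -7x_1 + 11x_2:
  (2/9, 0) → W = -14/9
  (73/51, 37/17) → W = 710/51
  (5/4, 0) → W = -35/4

x_1 = 5/4, x_2 = 0, minimum W = -35/4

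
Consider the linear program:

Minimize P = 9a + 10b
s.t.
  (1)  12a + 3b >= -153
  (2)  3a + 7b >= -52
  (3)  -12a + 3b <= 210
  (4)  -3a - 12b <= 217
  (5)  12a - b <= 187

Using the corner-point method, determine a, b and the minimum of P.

Corner points and P = 9a + 10b:
  (-61/5, -11/5) → P = -659/5
  (-121/8, 19/2) → P = -329/8
  (419/29, -395/29) → P = -179/29
  (257/8, 397/2) → P = 18193/8

a = -61/5, b = -11/5, minimum P = -659/5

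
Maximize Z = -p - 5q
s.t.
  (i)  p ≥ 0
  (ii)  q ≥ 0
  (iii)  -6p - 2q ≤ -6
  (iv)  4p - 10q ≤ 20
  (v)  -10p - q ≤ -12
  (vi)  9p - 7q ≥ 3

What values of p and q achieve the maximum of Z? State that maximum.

p = 6/5, q = 0, maximum Z = -6/5

Feasible corners and Z = -p - 5q:
  (5, 0) → Z = -5
  (6/5, 0) → Z = -6/5
  (87/79, 78/79) → Z = -477/79
The feasible region is unbounded (it extends along (5, 2), (7, 9)), but Z strictly decreases along every unbounded feasible direction, so there is no improving ray and the maximum is attained at a vertex.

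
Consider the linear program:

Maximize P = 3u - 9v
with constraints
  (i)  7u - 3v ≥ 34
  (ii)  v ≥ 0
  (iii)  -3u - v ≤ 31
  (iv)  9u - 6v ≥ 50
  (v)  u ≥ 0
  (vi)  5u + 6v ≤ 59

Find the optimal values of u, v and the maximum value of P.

Corner points and P = 3u - 9v:
  (50/9, 0) → P = 50/3
  (59/5, 0) → P = 177/5
  (109/14, 281/84) → P = -27/4

The binding constraints are v = 0 and 5u + 6v = 59.
Solving simultaneously gives u = 59/5, v = 0.

u = 59/5, v = 0, maximum P = 177/5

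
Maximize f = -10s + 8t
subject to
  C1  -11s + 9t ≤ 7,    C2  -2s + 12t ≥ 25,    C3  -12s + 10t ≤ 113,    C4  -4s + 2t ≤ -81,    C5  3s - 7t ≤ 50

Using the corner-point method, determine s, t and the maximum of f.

s = 743/14, t = 919/14, maximum f = -39/7

Extreme points and f = -10s + 8t:
  (947/2, 1159/2) → f = -99
  (743/14, 919/14) → f = -39/7
  (511/22, 131/22) → f = -2031/11
  (775/22, 175/22) → f = -3175/11
The feasible region is unbounded (it extends along (7, 3), (5, 6)), but f strictly decreases along every unbounded feasible direction, so there is no improving ray and the maximum is attained at a vertex.

The optimum lies where -11s + 9t = 7 and -4s + 2t = -81.
Solving simultaneously gives s = 743/14, t = 919/14.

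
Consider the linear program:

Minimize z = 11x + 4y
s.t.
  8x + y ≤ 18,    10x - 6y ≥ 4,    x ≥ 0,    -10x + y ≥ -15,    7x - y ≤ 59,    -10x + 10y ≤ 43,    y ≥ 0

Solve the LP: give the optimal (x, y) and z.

x = 2/5, y = 0, minimum z = 22/5

Corner points and z = 11x + 4y:
  (43/25, 11/5) → z = 693/25
  (2/5, 0) → z = 22/5
  (3/2, 0) → z = 33/2

At the optimal vertex, 10x - 6y = 4 and y = 0.
Solving simultaneously gives x = 2/5, y = 0.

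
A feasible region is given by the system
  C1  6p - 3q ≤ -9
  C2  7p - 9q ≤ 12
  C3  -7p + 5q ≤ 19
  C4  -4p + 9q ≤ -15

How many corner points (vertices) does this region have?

Intersecting each pair of boundary lines and keeping only the points that satisfy every inequality leaves:
  (-39/11, -45/11)
  (-3, -3)
  (-33/4, -31/4)
  (-246/43, -181/43)

4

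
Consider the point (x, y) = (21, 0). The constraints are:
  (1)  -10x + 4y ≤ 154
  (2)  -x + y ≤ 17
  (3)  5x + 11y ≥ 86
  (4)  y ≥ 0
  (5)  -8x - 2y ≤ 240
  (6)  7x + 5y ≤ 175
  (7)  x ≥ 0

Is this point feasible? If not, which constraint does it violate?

feasible

(1): -210 ≤ 154 ✓
(2): -21 ≤ 17 ✓
(3): 105 ≥ 86 ✓
(4): 0 ≥ 0 ✓
(5): -168 ≤ 240 ✓
(6): 147 ≤ 175 ✓
(7): 21 ≥ 0 ✓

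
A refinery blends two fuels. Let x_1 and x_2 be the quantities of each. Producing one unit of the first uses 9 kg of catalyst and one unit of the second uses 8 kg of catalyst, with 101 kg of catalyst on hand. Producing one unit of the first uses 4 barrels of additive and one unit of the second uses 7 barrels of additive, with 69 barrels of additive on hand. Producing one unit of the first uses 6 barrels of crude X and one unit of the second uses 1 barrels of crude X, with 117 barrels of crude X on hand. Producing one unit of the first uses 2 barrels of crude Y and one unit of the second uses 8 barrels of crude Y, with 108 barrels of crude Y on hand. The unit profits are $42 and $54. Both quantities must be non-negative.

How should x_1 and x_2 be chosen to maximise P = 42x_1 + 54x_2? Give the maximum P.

x_1 = 5, x_2 = 7, maximum P = 588

Extreme points and P = 42x_1 + 54x_2:
  (0, 0) → P = 0
  (0, 69/7) → P = 3726/7
  (101/9, 0) → P = 1414/3
  (5, 7) → P = 588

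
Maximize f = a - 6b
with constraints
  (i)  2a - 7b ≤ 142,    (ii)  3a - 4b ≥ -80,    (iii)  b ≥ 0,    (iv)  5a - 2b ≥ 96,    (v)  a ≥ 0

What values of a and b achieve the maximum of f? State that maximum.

Feasible corners and f = a - 6b:
  (71, 0) → f = 71
  (272/7, 344/7) → f = -256
  (96/5, 0) → f = 96/5
The feasible region is unbounded (it extends along (4, 3), (7, 2)), but f strictly decreases along every unbounded feasible direction, so there is no improving ray and the maximum is attained at a vertex.

The binding constraints are 2a - 7b = 142 and b = 0.
Solving simultaneously gives a = 71, b = 0.

a = 71, b = 0, maximum f = 71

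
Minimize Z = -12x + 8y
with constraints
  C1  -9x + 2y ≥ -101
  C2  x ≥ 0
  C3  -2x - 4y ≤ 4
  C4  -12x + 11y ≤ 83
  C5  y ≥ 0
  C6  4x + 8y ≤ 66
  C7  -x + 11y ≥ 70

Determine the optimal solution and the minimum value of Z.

x = 83/26, y = 173/26, minimum Z = 194/13

Extreme points and Z = -12x + 8y:
  (0, 83/11) → Z = 664/11
  (0, 70/11) → Z = 560/11
  (31/70, 281/35) → Z = 2062/35
  (83/26, 173/26) → Z = 194/13

The binding constraints are 4x + 8y = 66 and -x + 11y = 70.
Solving simultaneously gives x = 83/26, y = 173/26.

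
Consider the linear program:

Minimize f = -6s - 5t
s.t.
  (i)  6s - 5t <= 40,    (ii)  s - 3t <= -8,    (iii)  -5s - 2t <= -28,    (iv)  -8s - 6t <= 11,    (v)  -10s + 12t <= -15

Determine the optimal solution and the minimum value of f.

s = 405/22, t = 155/11, minimum f = -1990/11

Feasible corners and f = -6s - 5t:
  (160/13, 88/13) → f = -1400/13
  (405/22, 155/11) → f = -1990/11
  (47/6, 95/18) → f = -1321/18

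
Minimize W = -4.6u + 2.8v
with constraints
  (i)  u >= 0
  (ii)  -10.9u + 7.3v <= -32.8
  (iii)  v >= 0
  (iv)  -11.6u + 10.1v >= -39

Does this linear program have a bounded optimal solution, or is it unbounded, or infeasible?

From the feasible point (328/109, 0), moving in the direction (10.1, 11.6) keeps every constraint satisfied while W decreases without bound.

unbounded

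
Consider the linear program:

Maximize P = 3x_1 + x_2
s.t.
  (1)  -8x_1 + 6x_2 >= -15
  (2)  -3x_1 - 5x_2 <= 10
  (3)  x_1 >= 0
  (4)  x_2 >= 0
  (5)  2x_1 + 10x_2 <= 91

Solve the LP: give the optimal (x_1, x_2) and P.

Extreme points and P = 3x_1 + x_2:
  (15/8, 0) → P = 45/8
  (174/23, 349/46) → P = 1393/46
  (0, 0) → P = 0
  (0, 91/10) → P = 91/10

x_1 = 174/23, x_2 = 349/46, maximum P = 1393/46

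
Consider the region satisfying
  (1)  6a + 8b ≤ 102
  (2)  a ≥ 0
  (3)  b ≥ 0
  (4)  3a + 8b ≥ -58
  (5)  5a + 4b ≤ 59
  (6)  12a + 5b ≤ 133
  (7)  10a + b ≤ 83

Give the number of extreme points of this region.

5

Intersecting each pair of boundary lines and keeping only the points that satisfy every inequality leaves:
  (0, 51/4)
  (4, 39/4)
  (0, 0)
  (83/10, 0)
  (39/5, 5)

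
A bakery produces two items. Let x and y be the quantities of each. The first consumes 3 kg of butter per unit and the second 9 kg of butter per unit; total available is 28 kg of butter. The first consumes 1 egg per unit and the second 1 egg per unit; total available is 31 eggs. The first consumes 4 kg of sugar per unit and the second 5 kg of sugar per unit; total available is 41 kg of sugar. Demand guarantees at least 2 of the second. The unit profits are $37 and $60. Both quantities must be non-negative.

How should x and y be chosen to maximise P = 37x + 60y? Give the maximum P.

Vertices and P = 37x + 60y:
  (0, 28/9) → P = 560/3
  (0, 2) → P = 120
  (10/3, 2) → P = 730/3

At the optimal vertex, 3x + 9y = 28 and y = 2.
Solving simultaneously gives x = 10/3, y = 2.

x = 10/3, y = 2, maximum P = 730/3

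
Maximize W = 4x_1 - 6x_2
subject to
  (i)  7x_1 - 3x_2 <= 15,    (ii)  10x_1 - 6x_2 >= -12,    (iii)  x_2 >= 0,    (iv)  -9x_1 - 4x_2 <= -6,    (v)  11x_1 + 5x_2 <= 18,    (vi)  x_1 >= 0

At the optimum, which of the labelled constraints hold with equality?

Vertices and W = 4x_1 - 6x_2:
  (12/29, 78/29) → W = -420/29
  (0, 2) → W = -12
  (2/3, 0) → W = 8/3
  (18/11, 0) → W = 72/11
  (0, 3/2) → W = -9

The maximum is at (18/11, 0). Substituting into each constraint, equality holds for (iii) and (v); the remaining constraints have slack.

(iii) and (v)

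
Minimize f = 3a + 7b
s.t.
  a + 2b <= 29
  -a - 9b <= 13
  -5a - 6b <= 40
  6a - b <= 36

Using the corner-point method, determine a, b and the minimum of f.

a = -94/13, b = -25/39, minimum f = -1021/39

Corner points and f = 3a + 7b:
  (-127/2, 185/4) → f = 533/4
  (101/13, 138/13) → f = 1269/13
  (-94/13, -25/39) → f = -1021/39
  (311/55, -114/55) → f = 27/11

The binding constraints are -a - 9b = 13 and -5a - 6b = 40.
Solving simultaneously gives a = -94/13, b = -25/39.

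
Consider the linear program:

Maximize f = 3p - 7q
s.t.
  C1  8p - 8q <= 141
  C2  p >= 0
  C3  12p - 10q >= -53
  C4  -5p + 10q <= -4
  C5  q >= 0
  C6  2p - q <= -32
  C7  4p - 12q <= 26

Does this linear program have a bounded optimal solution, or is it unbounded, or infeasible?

infeasible

The boundaries 8p - 8q = 141 and -5p + 10q = -4 meet at (689/20, 673/40), but that point violates 2p - q ≤ -32. Every candidate vertex is excluded by some other constraint, so the feasible region is empty.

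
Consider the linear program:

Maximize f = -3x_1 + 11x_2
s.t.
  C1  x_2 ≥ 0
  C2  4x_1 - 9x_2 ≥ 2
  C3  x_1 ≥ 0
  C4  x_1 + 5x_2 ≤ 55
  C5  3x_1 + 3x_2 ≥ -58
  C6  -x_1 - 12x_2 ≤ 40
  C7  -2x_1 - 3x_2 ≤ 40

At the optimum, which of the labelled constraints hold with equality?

Feasible corners and f = -3x_1 + 11x_2:
  (1/2, 0) → f = -3/2
  (55, 0) → f = -165
  (505/29, 218/29) → f = 883/29

The maximum is at (505/29, 218/29). Substituting into each constraint, equality holds for C2 and C4; the remaining constraints have slack.

C2 and C4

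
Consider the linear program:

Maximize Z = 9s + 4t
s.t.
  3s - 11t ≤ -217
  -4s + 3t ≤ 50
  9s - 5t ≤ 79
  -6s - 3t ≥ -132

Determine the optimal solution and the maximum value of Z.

s = 267/25, t = 566/25, maximum Z = 4667/25

Vertices and Z = 9s + 4t:
  (101/35, 718/35) → Z = 3781/35
  (267/25, 566/25) → Z = 4667/25
  (41/5, 138/5) → Z = 921/5

The optimum lies where 3s - 11t = -217 and -6s - 3t = -132.
Solving simultaneously gives s = 267/25, t = 566/25.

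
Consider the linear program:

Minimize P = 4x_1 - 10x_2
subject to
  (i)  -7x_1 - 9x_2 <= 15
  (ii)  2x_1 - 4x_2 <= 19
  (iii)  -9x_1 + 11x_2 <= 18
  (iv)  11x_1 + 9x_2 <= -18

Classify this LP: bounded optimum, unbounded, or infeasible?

bounded optimum

Extreme points and P = 4x_1 - 10x_2:
  (-327/158, -9/158) → P = -609/79
  (-3/4, -13/12) → P = 47/6
  (-180/101, 18/101) → P = -900/101
The feasible region has finitely many vertices and no improving ray; the minimum is -900/101 at (-180/101, 18/101).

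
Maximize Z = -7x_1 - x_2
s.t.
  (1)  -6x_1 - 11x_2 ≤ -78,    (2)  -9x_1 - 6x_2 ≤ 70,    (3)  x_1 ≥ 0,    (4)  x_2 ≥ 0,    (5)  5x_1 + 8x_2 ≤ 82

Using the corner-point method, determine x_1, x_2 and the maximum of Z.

x_1 = 0, x_2 = 78/11, maximum Z = -78/11

Vertices and Z = -7x_1 - x_2:
  (0, 78/11) → Z = -78/11
  (13, 0) → Z = -91
  (0, 41/4) → Z = -41/4
  (82/5, 0) → Z = -574/5

The binding constraints are -6x_1 - 11x_2 = -78 and x_1 = 0.
Solving simultaneously gives x_1 = 0, x_2 = 78/11.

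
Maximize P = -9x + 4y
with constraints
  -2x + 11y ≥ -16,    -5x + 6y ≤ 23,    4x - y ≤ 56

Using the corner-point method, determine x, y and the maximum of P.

Extreme points and P = -9x + 4y:
  (-349/43, -126/43) → P = 2637/43
  (100/7, 8/7) → P = -124
  (359/19, 372/19) → P = -1743/19

The optimum lies where -2x + 11y = -16 and -5x + 6y = 23.
Solving simultaneously gives x = -349/43, y = -126/43.

x = -349/43, y = -126/43, maximum P = 2637/43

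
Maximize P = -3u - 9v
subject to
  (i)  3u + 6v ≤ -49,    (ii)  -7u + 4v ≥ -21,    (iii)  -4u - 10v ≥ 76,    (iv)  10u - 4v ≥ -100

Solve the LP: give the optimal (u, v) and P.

Vertices and P = -3u - 9v:
  (-35/27, -203/27) → P = 644/9
  (-17/3, -16/3) → P = 65
  (-121/3, -455/6) → P = 1607/2
  (-326/29, -90/29) → P = 1788/29

At the optimal vertex, -7u + 4v = -21 and 10u - 4v = -100.
Solving simultaneously gives u = -121/3, v = -455/6.

u = -121/3, v = -455/6, maximum P = 1607/2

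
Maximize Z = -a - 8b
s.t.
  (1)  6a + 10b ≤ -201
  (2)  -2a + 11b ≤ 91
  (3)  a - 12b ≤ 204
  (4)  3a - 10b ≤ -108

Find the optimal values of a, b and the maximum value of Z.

a = -3336/13, b = -499/13, maximum Z = 7328/13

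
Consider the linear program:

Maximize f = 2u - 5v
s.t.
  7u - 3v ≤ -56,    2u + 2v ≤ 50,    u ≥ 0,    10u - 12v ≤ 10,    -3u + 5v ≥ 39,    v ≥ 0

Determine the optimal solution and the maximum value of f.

Vertices and f = 2u - 5v:
  (19/10, 231/10) → f = -1117/10
  (0, 56/3) → f = -280/3
  (0, 25) → f = -125

u = 0, v = 56/3, maximum f = -280/3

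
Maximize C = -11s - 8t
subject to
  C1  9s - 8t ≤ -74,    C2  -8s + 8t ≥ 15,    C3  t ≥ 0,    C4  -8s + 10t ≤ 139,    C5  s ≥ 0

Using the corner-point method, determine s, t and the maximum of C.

Extreme points and C = -11s - 8t:
  (186/13, 659/26) → C = -4682/13
  (0, 37/4) → C = -74
  (0, 139/10) → C = -556/5

The binding constraints are 9s - 8t = -74 and s = 0.
Solving simultaneously gives s = 0, t = 37/4.

s = 0, t = 37/4, maximum C = -74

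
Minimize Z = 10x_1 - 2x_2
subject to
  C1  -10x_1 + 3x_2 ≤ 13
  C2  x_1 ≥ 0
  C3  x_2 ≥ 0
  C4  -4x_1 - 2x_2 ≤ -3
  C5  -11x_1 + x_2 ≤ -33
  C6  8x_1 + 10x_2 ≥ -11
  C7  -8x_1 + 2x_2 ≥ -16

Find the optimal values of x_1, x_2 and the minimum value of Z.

The optimum lies where -10x_1 + 3x_2 = 13 and -11x_1 + x_2 = -33.
Solving simultaneously gives x_1 = 112/23, x_2 = 473/23.

x_1 = 112/23, x_2 = 473/23, minimum Z = 174/23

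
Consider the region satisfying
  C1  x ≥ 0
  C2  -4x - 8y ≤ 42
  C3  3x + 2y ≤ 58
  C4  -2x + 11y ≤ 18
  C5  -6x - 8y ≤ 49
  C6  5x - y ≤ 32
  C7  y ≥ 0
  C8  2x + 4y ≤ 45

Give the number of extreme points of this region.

4

Intersecting each pair of boundary lines and keeping only the points that satisfy every inequality leaves:
  (0, 18/11)
  (0, 0)
  (370/53, 154/53)
  (32/5, 0)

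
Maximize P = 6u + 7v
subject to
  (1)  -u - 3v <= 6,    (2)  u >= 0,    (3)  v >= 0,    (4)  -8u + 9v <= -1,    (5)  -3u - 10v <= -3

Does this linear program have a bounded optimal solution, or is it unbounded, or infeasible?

From the feasible point (1, 0), moving in the direction (9, 8) keeps every constraint satisfied while P increases without bound.

unbounded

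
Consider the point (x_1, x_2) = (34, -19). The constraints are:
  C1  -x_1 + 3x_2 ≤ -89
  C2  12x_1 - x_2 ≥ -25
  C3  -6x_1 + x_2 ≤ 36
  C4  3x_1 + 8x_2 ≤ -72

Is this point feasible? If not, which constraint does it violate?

Constraint C4: 3x_1 + 8x_2 = -50, which is not ≤ -72. All other constraints are satisfied.

not feasible — violates C4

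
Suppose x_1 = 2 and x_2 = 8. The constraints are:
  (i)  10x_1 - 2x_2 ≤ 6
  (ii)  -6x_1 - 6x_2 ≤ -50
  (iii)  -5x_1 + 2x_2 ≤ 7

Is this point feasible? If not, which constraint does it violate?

(i): 4 ≤ 6 ✓
(ii): -60 ≤ -50 ✓
(iii): 6 ≤ 7 ✓

feasible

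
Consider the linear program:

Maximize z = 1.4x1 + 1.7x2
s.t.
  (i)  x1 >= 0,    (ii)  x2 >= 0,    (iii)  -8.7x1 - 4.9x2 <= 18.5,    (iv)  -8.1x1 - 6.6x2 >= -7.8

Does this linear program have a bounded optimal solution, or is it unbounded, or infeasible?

Feasible corners and z = 1.4x1 + 1.7x2:
  (0, 0) → z = 0
  (0, 13/11) → z = 221/110
  (26/27, 0) → z = 182/135
The feasible region has finitely many vertices and no improving ray; the maximum is 221/110 at (0, 13/11).

bounded optimum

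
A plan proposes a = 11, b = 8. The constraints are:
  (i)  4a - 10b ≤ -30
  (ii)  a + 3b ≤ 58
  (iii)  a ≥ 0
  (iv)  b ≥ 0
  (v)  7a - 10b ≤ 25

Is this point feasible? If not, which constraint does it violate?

feasible

(i): -36 ≤ -30 ✓
(ii): 35 ≤ 58 ✓
(iii): 11 ≥ 0 ✓
(iv): 8 ≥ 0 ✓
(v): -3 ≤ 25 ✓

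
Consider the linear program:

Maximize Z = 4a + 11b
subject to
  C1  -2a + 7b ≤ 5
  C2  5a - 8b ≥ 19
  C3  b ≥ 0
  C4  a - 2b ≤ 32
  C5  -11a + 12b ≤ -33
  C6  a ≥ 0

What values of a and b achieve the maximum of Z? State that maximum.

Vertices and Z = 4a + 11b:
  (173/19, 63/19) → Z = 1385/19
  (78, 23) → Z = 565
  (19/5, 0) → Z = 76/5
  (32, 0) → Z = 128

a = 78, b = 23, maximum Z = 565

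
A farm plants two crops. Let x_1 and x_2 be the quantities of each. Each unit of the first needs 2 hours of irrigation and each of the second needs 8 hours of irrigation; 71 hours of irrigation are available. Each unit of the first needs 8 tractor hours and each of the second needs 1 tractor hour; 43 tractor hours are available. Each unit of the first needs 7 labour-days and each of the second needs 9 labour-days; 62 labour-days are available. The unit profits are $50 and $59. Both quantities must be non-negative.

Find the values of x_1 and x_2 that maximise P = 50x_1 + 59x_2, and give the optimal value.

Feasible corners and P = 50x_1 + 59x_2:
  (0, 0) → P = 0
  (0, 62/9) → P = 3658/9
  (43/8, 0) → P = 1075/4
  (5, 3) → P = 427

x_1 = 5, x_2 = 3, maximum P = 427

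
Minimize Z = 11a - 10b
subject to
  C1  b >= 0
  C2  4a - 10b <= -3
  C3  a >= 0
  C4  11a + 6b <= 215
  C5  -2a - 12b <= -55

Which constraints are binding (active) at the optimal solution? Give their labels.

Corner points and Z = 11a - 10b:
  (1066/67, 893/134) → Z = 7261/67
  (257/34, 113/34) → Z = 1697/34
  (0, 215/6) → Z = -1075/3
  (0, 55/12) → Z = -275/6

The minimum is at (0, 215/6). Substituting into each constraint, equality holds for C3 and C4; the remaining constraints have slack.

C3 and C4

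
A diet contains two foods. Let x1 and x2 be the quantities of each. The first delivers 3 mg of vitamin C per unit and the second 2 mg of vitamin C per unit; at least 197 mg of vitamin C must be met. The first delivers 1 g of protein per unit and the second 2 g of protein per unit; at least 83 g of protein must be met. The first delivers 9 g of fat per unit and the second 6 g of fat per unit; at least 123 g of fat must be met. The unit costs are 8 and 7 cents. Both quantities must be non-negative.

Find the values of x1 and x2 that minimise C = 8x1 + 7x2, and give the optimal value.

x1 = 57, x2 = 13, minimum C = 547

The feasible region is unbounded (it extends along (0, 1), (1, 0)), but C strictly increases along every unbounded feasible direction, so there is no improving ray and the minimum is attained at a vertex.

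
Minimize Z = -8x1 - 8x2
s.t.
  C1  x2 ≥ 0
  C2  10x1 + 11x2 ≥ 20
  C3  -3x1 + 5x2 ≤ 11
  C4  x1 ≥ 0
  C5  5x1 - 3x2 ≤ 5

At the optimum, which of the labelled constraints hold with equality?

C3 and C5

Vertices and Z = -8x1 - 8x2:
  (0, 20/11) → Z = -160/11
  (23/17, 10/17) → Z = -264/17
  (0, 11/5) → Z = -88/5
  (29/8, 35/8) → Z = -64

The minimum is at (29/8, 35/8). Substituting into each constraint, equality holds for C3 and C5; the remaining constraints have slack.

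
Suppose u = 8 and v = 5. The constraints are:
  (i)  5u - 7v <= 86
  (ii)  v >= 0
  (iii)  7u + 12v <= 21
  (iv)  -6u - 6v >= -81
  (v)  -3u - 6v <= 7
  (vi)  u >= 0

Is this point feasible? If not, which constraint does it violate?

not feasible — violates (iii)

Constraint (iii): 7u + 12v = 116, which is not ≤ 21. All other constraints are satisfied.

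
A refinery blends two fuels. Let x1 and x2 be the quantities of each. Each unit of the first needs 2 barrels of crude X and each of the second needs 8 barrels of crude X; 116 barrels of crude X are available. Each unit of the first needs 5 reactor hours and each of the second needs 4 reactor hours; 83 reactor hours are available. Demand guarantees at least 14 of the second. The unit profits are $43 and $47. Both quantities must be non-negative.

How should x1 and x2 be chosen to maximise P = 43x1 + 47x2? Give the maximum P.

x1 = 2, x2 = 14, maximum P = 744

Vertices and P = 43x1 + 47x2:
  (0, 29/2) → P = 1363/2
  (0, 14) → P = 658
  (2, 14) → P = 744

At the optimal vertex, 2x1 + 8x2 = 116 and x2 = 14.
Solving simultaneously gives x1 = 2, x2 = 14.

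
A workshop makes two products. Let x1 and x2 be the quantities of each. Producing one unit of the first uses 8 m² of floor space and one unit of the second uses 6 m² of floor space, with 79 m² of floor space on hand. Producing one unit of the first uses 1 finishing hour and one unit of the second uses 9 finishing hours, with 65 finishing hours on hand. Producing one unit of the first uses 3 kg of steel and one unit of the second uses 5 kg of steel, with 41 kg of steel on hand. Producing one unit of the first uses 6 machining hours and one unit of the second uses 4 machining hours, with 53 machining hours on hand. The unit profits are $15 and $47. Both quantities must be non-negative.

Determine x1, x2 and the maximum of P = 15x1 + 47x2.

x1 = 2, x2 = 7, maximum P = 359

Vertices and P = 15x1 + 47x2:
  (0, 0) → P = 0
  (0, 65/9) → P = 3055/9
  (53/6, 0) → P = 265/2
  (2, 7) → P = 359
  (101/18, 29/6) → P = 934/3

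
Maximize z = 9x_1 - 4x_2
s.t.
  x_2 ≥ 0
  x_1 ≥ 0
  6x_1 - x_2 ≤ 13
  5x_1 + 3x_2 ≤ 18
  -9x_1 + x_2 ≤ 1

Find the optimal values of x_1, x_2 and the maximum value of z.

x_1 = 13/6, x_2 = 0, maximum z = 39/2

Feasible corners and z = 9x_1 - 4x_2:
  (0, 0) → z = 0
  (13/6, 0) → z = 39/2
  (0, 1) → z = -4
  (57/23, 43/23) → z = 341/23
  (15/32, 167/32) → z = -533/32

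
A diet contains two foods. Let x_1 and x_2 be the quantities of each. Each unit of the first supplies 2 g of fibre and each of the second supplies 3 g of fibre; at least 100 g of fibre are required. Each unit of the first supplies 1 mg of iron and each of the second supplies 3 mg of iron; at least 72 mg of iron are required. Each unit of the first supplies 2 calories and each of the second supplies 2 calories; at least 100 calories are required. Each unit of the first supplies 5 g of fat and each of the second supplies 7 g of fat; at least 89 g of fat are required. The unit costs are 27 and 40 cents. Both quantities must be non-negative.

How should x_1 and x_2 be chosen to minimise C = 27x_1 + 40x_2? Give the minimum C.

Extreme points and C = 27x_1 + 40x_2:
  (0, 50) → C = 2000
  (72, 0) → C = 1944
  (39, 11) → C = 1493
The feasible region is unbounded (it extends along (0, 1), (1, 0)), but C strictly increases along every unbounded feasible direction, so there is no improving ray and the minimum is attained at a vertex.

The optimum lies where x_1 + 3x_2 = 72 and 2x_1 + 2x_2 = 100.
Solving simultaneously gives x_1 = 39, x_2 = 11.

x_1 = 39, x_2 = 11, minimum C = 1493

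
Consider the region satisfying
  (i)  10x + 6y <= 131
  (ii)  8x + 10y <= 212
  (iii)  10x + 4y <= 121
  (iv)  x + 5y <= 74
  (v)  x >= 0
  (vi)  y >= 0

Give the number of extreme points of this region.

5

Intersecting each pair of boundary lines and keeping only the points that satisfy every inequality leaves:
  (101/10, 5)
  (211/44, 609/44)
  (121/10, 0)
  (0, 74/5)
  (0, 0)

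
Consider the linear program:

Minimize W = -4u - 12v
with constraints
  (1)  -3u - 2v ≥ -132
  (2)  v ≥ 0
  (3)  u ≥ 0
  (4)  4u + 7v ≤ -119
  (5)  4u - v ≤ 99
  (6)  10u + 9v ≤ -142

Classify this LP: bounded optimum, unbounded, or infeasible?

infeasible

The boundaries v = 0 and 4u + 7v = -119 meet at (-119/4, 0), but that point violates u ≥ 0. Every candidate vertex is excluded by some other constraint, so the feasible region is empty.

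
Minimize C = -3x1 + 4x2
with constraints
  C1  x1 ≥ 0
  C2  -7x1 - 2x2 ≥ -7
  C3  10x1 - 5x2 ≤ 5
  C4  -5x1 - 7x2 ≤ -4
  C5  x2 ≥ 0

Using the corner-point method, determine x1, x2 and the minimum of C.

Extreme points and C = -3x1 + 4x2:
  (0, 7/2) → C = 14
  (0, 4/7) → C = 16/7
  (9/11, 7/11) → C = 1/11
  (11/19, 3/19) → C = -21/19

The optimum lies where 10x1 - 5x2 = 5 and -5x1 - 7x2 = -4.
Solving simultaneously gives x1 = 11/19, x2 = 3/19.

x1 = 11/19, x2 = 3/19, minimum C = -21/19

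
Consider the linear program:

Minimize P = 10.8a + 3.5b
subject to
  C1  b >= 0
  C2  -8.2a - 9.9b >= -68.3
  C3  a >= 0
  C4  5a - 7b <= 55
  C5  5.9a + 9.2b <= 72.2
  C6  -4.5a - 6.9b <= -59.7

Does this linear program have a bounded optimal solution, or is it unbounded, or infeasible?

The boundaries b = 0 and -8.2a - 9.9b = -68.3 meet at (683/82, 0), but that point violates -4.5a - 6.9b ≤ -59.7. Every candidate vertex is excluded by some other constraint, so the feasible region is empty.

infeasible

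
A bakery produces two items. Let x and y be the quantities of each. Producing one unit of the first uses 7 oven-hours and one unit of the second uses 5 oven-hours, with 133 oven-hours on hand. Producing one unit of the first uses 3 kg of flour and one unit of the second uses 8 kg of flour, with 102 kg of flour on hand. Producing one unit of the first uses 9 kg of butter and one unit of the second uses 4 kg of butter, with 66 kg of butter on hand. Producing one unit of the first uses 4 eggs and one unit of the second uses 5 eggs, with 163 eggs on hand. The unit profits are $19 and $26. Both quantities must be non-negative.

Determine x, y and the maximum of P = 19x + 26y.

Vertices and P = 19x + 26y:
  (0, 0) → P = 0
  (0, 51/4) → P = 663/2
  (22/3, 0) → P = 418/3
  (2, 12) → P = 350

At the optimal vertex, 3x + 8y = 102 and 9x + 4y = 66.
Solving simultaneously gives x = 2, y = 12.

x = 2, y = 12, maximum P = 350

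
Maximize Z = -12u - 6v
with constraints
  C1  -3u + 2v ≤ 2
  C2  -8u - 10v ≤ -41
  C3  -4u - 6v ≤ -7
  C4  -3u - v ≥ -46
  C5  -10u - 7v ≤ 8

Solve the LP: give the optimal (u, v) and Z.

u = 31/23, v = 139/46, maximum Z = -789/23

Feasible corners and Z = -12u - 6v:
  (31/23, 139/46) → Z = -789/23
  (10, 16) → Z = -216
  (419/22, -245/22) → Z = -1779/11

At the optimal vertex, -3u + 2v = 2 and -8u - 10v = -41.
Solving simultaneously gives u = 31/23, v = 139/46.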